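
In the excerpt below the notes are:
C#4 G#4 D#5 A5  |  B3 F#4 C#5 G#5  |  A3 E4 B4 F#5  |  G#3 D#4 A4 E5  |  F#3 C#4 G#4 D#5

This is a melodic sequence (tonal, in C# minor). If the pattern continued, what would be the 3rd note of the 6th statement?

The unit is 4 notes. Position-3 pitches of the 5 shown cells: D#5, C#5, B4, A4, G#4.
From G#4, down a 2nd gives F#4.

F#4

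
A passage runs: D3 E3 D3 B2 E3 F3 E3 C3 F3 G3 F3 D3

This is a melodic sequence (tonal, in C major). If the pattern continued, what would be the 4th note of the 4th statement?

E3

The unit is 4 notes. Position-4 pitches of the 3 shown cells: B2, C3, D3.
One more up a 2nd gives E3.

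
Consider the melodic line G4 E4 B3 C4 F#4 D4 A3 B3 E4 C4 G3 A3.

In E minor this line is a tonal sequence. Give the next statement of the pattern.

D4 B3 F#3 G3

Unit = 4 notes; the statements start on G4, F#4, E4, moving down a 2nd each time.
Statement 4 starts on D4 and keeps the same diatonic contour: D4 B3 F#3 G3.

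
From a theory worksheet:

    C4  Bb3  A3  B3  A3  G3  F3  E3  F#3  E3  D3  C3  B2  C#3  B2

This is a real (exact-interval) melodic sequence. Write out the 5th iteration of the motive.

Unit = 5 notes; the statements start on C4, G3, D3, moving down a 4th each time.
Carrying on: A2 → E2.
So cell 5 is E2 D2 C#2 D#2 C#2.

E2 D2 C#2 D#2 C#2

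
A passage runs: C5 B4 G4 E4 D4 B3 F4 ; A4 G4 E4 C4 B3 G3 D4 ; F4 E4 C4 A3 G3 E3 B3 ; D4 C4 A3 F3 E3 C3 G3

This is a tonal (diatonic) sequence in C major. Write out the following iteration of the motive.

The 7-note cells begin on C5, A4, F4, D4 — each down a 3rd from the last.
Statement 5 starts on B3 and keeps the same diatonic contour: B3 A3 F3 D3 C3 A2 E3.

B3 A3 F3 D3 C3 A2 E3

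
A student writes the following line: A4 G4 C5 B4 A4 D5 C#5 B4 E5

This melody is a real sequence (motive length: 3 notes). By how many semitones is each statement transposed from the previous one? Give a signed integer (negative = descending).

2

Unit = 3 notes; the statements start on A4, B4, C#5, moving up a 2nd each time.
Counting half-steps from A4 to B4: 2.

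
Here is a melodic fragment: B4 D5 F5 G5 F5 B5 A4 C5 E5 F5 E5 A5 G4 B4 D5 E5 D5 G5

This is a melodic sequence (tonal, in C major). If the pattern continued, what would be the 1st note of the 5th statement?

E4

With 6-note cells, note 1 of each statement runs B4, A4, G4.
Extending down a 2nd: F4 → E4.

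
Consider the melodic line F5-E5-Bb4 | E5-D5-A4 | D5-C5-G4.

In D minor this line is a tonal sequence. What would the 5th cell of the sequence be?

Unit = 3 notes; the statements start on F5, E5, D5, moving down a 2nd each time.
Extending down a 2nd: C5 → Bb4.
So cell 5 is Bb4 A4 E4.

Bb4 A4 E4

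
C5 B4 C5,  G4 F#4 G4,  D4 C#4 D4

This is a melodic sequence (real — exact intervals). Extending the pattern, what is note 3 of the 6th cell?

B2

Grouping in 3s, the 3rd note of each cell is C5, G4, D4.
Extending down a 4th: A3 → E3 → B2.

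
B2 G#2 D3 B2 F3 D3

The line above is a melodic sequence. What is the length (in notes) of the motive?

6 notes total. Splitting into 3 groups of 2:
B2 G#2 | D3 B2 | F3 D3
Each cell is the previous one up a 3rd — so the unit is 2 notes.

2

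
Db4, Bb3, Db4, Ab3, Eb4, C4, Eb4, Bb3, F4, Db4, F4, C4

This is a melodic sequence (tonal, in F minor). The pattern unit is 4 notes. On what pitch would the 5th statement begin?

Ab4

With a 4-note motive the entries are Db4, Eb4, F4, each up a 2nd from the previous.
Extending the heads up a 2nd: G4 → Ab4.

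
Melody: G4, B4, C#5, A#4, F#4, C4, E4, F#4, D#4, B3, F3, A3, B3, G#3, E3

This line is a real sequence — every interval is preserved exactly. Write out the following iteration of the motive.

Bb2 D3 E3 C#3 A2

Taking 5-note groups, the heads are G4, C4, F3: the pattern moves down a 5th.
From Bb2 the exact shape gives Bb2 D3 E3 C#3 A2.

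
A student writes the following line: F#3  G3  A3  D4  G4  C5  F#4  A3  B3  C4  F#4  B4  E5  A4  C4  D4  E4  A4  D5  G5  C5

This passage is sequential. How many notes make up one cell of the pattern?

7

21 notes total. Splitting into 3 groups of 7:
F#3 G3 A3 D4 G4 C5 F#4 | A3 B3 C4 F#4 B4 E5 A4 | C4 D4 E4 A4 D5 G5 C5
That's a consistent up a 3rd shift per cell, and no other grouping gives one.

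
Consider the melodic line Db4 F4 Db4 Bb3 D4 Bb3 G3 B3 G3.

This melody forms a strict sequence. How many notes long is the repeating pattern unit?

3

9 notes total. Splitting into 3 groups of 3:
Db4 F4 Db4 | Bb3 D4 Bb3 | G3 B3 G3
Every group is a transposition down a 3rd of the one before; no shorter unit works.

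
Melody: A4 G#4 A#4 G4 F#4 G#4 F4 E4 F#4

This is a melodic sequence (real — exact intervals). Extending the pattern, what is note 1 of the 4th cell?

Eb4

Grouping in 3s, the 1st note of each cell is A4, G4, F4.
From F4, down a 2nd gives Eb4.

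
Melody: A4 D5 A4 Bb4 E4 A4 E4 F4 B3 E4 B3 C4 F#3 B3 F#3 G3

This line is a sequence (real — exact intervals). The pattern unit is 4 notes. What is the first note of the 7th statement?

D#2

Taking 4-note groups, the heads are A4, E4, B3, F#3: the pattern moves down a 4th.
Continuing: C#3 → G#2 → D#2. Statement 7 starts on D#2.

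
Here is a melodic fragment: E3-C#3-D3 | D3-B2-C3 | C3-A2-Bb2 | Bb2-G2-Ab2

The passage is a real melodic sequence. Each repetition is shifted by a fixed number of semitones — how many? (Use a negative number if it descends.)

-2

With a 3-note motive the entries are E3, D3, C3, Bb2, each down a 2nd from the previous.
E3→D3 is 50 − 52 = -2 semitones.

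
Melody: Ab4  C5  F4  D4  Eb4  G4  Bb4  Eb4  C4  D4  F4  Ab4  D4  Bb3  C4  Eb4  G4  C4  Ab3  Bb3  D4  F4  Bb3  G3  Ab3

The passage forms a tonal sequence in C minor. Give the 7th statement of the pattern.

Bb3 D4 G3 Eb3 F3

Unit = 5 notes; the statements start on Ab4, G4, F4, Eb4, D4, moving down a 2nd each time.
Carrying on: C4 → Bb3.
So cell 7 is Bb3 D4 G3 Eb3 F3.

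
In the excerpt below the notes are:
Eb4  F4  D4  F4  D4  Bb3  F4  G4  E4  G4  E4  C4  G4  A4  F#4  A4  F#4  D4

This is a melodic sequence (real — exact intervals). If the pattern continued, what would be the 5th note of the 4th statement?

The unit is 6 notes. Position-5 pitches of the 3 shown cells: D4, E4, F#4.
Each moves up a 2nd; the next is G#4.

G#4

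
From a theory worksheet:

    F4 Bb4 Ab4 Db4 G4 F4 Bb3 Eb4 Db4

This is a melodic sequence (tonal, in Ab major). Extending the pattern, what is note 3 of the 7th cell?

Grouping in 3s, the 3rd note of each cell is Ab4, F4, Db4.
Carrying that down a 3rd forward: Bb3 → G3 → Eb3 → C3.

C3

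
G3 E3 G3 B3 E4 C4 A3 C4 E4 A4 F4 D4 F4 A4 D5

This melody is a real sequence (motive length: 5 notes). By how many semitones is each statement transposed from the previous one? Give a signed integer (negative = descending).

5

With a 5-note motive the entries are G3, C4, F4, each up a 4th from the previous.
G3→C4 is 60 − 55 = 5 semitones.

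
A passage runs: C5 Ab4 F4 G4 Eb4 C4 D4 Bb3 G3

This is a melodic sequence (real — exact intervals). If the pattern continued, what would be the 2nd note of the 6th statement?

G2

Grouping in 3s, the 2nd note of each cell is Ab4, Eb4, Bb3.
Carrying that down a 4th forward: F3 → C3 → G2.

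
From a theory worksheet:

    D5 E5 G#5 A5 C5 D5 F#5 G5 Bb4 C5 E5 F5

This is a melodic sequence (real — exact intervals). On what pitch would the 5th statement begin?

Gb4

The 4-note cells begin on D5, C5, Bb4 — each down a 2nd from the last.
Extending the heads down a 2nd: Ab4 → Gb4.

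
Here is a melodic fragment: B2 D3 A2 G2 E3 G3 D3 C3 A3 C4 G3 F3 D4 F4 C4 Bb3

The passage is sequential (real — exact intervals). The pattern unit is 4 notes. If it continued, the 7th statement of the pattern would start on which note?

Unit = 4 notes; the statements start on B2, E3, A3, D4, moving up a 4th each time.
Extending the heads up a 4th: G4 → C5 → F5.

F5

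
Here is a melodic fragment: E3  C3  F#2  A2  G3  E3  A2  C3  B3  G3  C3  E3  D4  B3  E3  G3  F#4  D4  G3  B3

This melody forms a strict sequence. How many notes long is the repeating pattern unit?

4

Try groups of 4 (5 cells in 20 notes):
E3 C3 F#2 A2 | G3 E3 A2 C3 | B3 G3 C3 E3 | D4 B3 E3 G3 | F#4 D4 G3 B3
Each cell is the previous one up a 3rd — so the unit is 4 notes.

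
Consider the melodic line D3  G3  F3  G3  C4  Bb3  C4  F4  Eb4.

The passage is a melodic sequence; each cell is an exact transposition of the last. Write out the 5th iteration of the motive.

Unit = 3 notes; the statements start on D3, G3, C4, moving up a 4th each time.
Carrying on: F4 → Bb4.
Statement 5 starts on Bb4 and keeps the same exact contour: Bb4 Eb5 Db5.

Bb4 Eb5 Db5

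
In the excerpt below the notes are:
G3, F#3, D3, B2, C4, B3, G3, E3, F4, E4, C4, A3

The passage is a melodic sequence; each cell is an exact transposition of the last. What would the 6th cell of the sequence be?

With a 4-note motive the entries are G3, C4, F4, each up a 4th from the previous.
Extending up a 4th: Bb4 → Eb5 → Ab5.
So cell 6 is Ab5 G5 Eb5 C5.

Ab5 G5 Eb5 C5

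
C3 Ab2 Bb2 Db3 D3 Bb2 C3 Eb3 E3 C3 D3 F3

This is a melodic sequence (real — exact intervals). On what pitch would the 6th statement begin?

A#3

With a 4-note motive the entries are C3, D3, E3, each up a 2nd from the previous.
Continuing: F#3 → G#3 → A#3. Statement 6 starts on A#3.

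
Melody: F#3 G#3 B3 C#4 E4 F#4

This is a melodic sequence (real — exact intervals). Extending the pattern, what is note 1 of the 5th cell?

The unit is 2 notes. Position-1 pitches of the 3 shown cells: F#3, B3, E4.
Each moves up a 4th. Continuing: A4 → D5.

D5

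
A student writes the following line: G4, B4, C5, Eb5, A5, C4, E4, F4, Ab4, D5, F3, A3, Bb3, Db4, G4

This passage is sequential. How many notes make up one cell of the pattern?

There are 15 notes; a 5-note unit gives 3 cells:
G4 B4 C5 Eb5 A5 | C4 E4 F4 Ab4 D5 | F3 A3 Bb3 Db4 G4
Each cell is the previous one down a 5th — so the unit is 5 notes.

5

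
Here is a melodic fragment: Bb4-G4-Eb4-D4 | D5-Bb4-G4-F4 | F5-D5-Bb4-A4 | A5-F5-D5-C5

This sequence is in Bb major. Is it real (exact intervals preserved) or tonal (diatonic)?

Every note is diatonic to Bb major.
Cell 1 has -3 semitones from note 1 to 2, but cell 2 has -4 — the interval quality changes while the contour stays the same, which is the hallmark of a tonal sequence.

tonal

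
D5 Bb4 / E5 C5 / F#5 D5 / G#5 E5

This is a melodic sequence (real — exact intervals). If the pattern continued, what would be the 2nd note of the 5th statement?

F#5

The unit is 2 notes. Position-2 pitches of the 4 shown cells: Bb4, C5, D5, E5.
Each moves up a 2nd; the next is F#5.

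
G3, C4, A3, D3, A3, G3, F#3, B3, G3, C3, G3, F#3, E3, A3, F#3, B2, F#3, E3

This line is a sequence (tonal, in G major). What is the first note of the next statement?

Unit = 6 notes; the statements start on G3, F#3, E3, moving down a 2nd each time.
One more step down a 2nd gives D3.

D3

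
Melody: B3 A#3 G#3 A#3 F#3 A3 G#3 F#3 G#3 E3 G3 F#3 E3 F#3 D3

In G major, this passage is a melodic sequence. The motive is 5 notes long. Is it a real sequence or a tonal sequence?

Each cell has the same semitone pattern (-1, -2, 2, -4) — intervals are preserved exactly.
And A#3 lies outside G major, so the sequence is real rather than tonal.

real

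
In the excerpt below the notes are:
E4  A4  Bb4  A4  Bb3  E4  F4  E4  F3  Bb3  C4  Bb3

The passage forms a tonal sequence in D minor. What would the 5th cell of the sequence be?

G2 C3 D3 C3

Taking 4-note groups, the heads are E4, Bb3, F3: the pattern moves down a 4th.
Continuing the starts: C3 → G2.
From G2 the diatonic shape gives G2 C3 D3 C3.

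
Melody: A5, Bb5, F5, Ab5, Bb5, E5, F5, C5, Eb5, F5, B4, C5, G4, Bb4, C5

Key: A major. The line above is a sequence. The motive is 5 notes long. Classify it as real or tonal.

Each cell has the same semitone pattern (1, -5, 3, 2) — intervals are preserved exactly.
And Bb5 lies outside A major, so the sequence is real rather than tonal.

real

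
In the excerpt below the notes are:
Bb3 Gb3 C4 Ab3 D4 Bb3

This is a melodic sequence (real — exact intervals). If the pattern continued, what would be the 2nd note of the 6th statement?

The unit is 2 notes. Position-2 pitches of the 3 shown cells: Gb3, Ab3, Bb3.
Extending up a 2nd: C4 → D4 → E4.

E4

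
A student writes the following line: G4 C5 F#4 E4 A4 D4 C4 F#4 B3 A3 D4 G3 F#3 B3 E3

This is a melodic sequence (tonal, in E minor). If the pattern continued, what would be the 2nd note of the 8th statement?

C3

Grouping in 3s, the 2nd note of each cell is C5, A4, F#4, D4, B3.
Each moves down a 3rd. Continuing: G3 → E3 → C3.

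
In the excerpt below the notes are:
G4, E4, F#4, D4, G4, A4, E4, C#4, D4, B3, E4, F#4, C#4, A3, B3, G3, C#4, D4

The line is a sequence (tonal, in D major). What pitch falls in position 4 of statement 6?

A2

The unit is 6 notes. Position-4 pitches of the 3 shown cells: D4, B3, G3.
Extending down a 3rd: E3 → C#3 → A2.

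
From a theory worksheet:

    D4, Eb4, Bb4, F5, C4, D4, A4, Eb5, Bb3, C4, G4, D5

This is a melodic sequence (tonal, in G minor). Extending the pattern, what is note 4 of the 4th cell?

C5

With 4-note cells, note 4 of each statement runs F5, Eb5, D5.
From D5, down a 2nd gives C5.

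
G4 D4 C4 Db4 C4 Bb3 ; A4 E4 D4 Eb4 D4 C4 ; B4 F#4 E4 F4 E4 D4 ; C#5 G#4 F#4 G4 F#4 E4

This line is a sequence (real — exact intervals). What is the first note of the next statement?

With a 6-note motive the entries are G4, A4, B4, C#5, each up a 2nd from the previous.
One more step up a 2nd gives D#5.

D#5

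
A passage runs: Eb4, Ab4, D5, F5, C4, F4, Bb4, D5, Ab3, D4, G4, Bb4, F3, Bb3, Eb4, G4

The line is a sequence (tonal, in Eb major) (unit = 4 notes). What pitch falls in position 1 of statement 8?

Eb2

With 4-note cells, note 1 of each statement runs Eb4, C4, Ab3, F3.
Extending down a 3rd: D3 → Bb2 → G2 → Eb2.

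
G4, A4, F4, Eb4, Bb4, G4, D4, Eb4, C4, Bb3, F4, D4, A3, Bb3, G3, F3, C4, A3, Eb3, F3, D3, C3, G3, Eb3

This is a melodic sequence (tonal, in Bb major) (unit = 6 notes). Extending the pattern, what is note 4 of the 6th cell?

Grouping in 6s, the 4th note of each cell is Eb4, Bb3, F3, C3.
Extending down a 4th: G2 → D2.

D2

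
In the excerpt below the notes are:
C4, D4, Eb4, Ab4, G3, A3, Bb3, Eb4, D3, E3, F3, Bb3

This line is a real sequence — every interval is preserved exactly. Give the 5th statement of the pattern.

E2 F#2 G2 C3

Unit = 4 notes; the statements start on C4, G3, D3, moving down a 4th each time.
Continuing the starts: A2 → E2.
So cell 5 is E2 F#2 G2 C3.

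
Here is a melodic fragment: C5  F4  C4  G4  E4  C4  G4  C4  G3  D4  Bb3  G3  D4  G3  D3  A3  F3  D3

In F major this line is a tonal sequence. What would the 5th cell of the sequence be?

Unit = 6 notes; the statements start on C5, G4, D4, moving down a 4th each time.
Carrying on: A3 → E3.
Statement 5 starts on E3 and keeps the same diatonic contour: E3 A2 E2 Bb2 G2 E2.

E3 A2 E2 Bb2 G2 E2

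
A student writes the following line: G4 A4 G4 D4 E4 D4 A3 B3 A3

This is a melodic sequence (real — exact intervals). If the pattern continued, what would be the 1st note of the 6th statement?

The unit is 3 notes. Position-1 pitches of the 3 shown cells: G4, D4, A3.
Each moves down a 4th. Continuing: E3 → B2 → F#2.

F#2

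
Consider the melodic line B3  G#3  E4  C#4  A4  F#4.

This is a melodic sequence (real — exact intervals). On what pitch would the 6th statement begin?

Unit = 2 notes; the statements start on B3, E4, A4, moving up a 4th each time.
Continuing: D5 → G5 → C6. Statement 6 starts on C6.

C6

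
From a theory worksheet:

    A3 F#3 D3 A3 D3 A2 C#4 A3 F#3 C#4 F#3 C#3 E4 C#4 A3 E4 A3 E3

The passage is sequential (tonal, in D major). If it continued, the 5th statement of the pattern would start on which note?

Taking 6-note groups, the heads are A3, C#4, E4: the pattern moves up a 3rd.
Continuing: G4 → B4. Statement 5 starts on B4.

B4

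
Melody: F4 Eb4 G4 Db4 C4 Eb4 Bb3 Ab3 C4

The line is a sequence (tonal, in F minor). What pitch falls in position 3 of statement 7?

Bb2

The unit is 3 notes. Position-3 pitches of the 3 shown cells: G4, Eb4, C4.
Extending down a 3rd: Ab3 → F3 → Db3 → Bb2.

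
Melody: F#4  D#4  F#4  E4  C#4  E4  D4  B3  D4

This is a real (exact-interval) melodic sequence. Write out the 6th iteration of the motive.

Ab3 F3 Ab3

Taking 3-note groups, the heads are F#4, E4, D4: the pattern moves down a 2nd.
Carrying on: C4 → Bb3 → Ab3.
Statement 6 starts on Ab3 and keeps the same exact contour: Ab3 F3 Ab3.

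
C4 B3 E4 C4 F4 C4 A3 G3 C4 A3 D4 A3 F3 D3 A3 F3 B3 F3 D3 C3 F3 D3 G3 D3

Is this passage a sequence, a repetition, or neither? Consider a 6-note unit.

neither

Note 2 of cell 3 is D3; if this were a sequence it would be E3. No unit length gives a consistent transposition pattern.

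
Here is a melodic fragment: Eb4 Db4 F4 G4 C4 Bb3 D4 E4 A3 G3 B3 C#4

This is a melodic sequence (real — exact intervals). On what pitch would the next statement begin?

F#3

Unit = 4 notes; the statements start on Eb4, C4, A3, moving down a 3rd each time.
The next head, down a 3rd from A3, is F#3.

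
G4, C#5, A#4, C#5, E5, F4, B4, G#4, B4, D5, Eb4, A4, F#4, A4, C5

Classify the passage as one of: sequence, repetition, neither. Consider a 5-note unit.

Each 5-note cell is the previous one transposed down a 2nd.

sequence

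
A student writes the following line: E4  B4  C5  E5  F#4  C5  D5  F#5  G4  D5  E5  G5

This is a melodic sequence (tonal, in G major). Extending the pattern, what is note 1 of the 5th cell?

B4

Grouping in 4s, the 1st note of each cell is E4, F#4, G4.
Extending up a 2nd: A4 → B4.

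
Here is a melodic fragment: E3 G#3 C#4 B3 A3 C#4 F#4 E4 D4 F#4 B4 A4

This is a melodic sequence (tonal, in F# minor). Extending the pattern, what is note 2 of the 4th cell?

The unit is 4 notes. Position-2 pitches of the 3 shown cells: G#3, C#4, F#4.
From F#4, up a 4th gives B4.

B4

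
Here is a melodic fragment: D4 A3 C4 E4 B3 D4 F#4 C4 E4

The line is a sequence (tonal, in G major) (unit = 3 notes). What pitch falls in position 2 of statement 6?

F#4

Grouping in 3s, the 2nd note of each cell is A3, B3, C4.
Carrying that up a 2nd forward: D4 → E4 → F#4.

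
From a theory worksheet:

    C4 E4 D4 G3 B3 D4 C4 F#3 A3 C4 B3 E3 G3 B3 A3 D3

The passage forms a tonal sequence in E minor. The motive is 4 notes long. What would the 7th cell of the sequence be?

D3 F#3 E3 A2

The 4-note cells begin on C4, B3, A3, G3 — each down a 2nd from the last.
Carrying on: F#3 → E3 → D3.
From D3 the diatonic shape gives D3 F#3 E3 A2.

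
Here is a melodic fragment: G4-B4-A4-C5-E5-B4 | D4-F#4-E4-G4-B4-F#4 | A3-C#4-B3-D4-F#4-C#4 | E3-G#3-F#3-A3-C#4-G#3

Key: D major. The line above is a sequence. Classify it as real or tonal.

Each cell has the same semitone pattern (4, -2, 3, 4, -5) — intervals are preserved exactly.
And C5 lies outside D major, so the sequence is real rather than tonal.

real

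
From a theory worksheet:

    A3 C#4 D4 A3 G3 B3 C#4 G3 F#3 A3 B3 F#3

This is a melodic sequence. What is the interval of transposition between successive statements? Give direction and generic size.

With a 4-note motive the entries are A3, G3, F#3, each down a 2nd from the previous.
From A3 to G3: down a 2nd.

down a 2nd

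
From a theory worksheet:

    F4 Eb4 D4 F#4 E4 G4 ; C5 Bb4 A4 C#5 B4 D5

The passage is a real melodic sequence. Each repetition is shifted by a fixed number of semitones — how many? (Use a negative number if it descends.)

Taking 6-note groups, the heads are F4, C5: the pattern moves up a 5th.
F4→C5 is 72 − 65 = 7 semitones.

7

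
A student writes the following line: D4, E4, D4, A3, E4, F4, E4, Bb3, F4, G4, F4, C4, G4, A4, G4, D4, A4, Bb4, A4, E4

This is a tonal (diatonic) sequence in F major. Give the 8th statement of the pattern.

Taking 4-note groups, the heads are D4, E4, F4, G4, A4: the pattern moves up a 2nd.
Continuing the starts: Bb4 → C5 → D5.
So cell 8 is D5 E5 D5 A4.

D5 E5 D5 A4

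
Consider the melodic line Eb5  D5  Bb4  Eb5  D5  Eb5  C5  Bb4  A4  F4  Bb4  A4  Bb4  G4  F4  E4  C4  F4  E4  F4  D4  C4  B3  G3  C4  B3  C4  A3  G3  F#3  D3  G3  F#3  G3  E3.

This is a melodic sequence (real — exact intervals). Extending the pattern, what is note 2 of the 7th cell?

With 7-note cells, note 2 of each statement runs D5, A4, E4, B3, F#3.
Each moves down a 4th. Continuing: C#3 → G#2.

G#2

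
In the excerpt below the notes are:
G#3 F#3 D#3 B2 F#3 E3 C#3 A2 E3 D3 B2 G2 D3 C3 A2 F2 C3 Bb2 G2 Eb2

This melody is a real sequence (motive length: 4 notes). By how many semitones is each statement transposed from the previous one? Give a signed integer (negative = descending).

-2

Unit = 4 notes; the statements start on G#3, F#3, E3, D3, C3, moving down a 2nd each time.
Counting half-steps from G#3 to F#3: -2.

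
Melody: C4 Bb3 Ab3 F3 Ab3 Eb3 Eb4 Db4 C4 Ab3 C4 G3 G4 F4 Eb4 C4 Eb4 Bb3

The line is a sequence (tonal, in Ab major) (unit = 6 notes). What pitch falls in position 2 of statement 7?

Grouping in 6s, the 2nd note of each cell is Bb3, Db4, F4.
Extending up a 3rd: Ab4 → C5 → Eb5 → G5.

G5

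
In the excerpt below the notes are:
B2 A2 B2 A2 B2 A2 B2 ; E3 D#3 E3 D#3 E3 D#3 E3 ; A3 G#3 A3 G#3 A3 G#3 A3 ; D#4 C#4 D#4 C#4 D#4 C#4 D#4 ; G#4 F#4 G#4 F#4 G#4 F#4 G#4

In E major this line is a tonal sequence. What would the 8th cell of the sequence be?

B5 A5 B5 A5 B5 A5 B5

Unit = 7 notes; the statements start on B2, E3, A3, D#4, G#4, moving up a 4th each time.
Carrying on: C#5 → F#5 → B5.
From B5 the diatonic shape gives B5 A5 B5 A5 B5 A5 B5.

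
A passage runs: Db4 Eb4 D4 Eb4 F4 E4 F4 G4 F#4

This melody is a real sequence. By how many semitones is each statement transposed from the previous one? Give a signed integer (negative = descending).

The 3-note cells begin on Db4, Eb4, F4 — each up a 2nd from the last.
Db4→Eb4 is 63 − 61 = 2 semitones.

2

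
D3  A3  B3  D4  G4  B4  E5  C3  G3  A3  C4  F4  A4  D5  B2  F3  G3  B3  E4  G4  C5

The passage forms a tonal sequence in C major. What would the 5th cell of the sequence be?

G2 D3 E3 G3 C4 E4 A4

With a 7-note motive the entries are D3, C3, B2, each down a 2nd from the previous.
Carrying on: A2 → G2.
So cell 5 is G2 D3 E3 G3 C4 E4 A4.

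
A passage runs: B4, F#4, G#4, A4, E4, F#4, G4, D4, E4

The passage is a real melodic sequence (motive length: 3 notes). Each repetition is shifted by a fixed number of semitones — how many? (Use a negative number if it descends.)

-2

The 3-note cells begin on B4, A4, G4 — each down a 2nd from the last.
B4→A4 is 69 − 71 = -2 semitones.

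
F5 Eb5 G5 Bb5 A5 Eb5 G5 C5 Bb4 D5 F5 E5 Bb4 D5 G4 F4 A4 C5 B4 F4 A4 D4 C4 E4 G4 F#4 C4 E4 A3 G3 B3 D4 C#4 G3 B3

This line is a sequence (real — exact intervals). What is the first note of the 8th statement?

F#2

The 7-note cells begin on F5, C5, G4, D4, A3 — each down a 4th from the last.
Extending the heads down a 4th: E3 → B2 → F#2.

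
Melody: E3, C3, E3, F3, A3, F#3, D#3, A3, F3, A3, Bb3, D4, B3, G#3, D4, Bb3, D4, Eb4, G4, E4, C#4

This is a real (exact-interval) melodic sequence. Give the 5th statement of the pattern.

C5 Ab4 C5 Db5 F5 D5 B4

Taking 7-note groups, the heads are E3, A3, D4: the pattern moves up a 4th.
Carrying on: G4 → C5.
From C5 the exact shape gives C5 Ab4 C5 Db5 F5 D5 B4.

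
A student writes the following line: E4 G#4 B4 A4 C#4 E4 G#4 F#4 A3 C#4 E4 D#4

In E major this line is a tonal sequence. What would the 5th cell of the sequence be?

With a 4-note motive the entries are E4, C#4, A3, each down a 3rd from the previous.
Continuing the starts: F#3 → D#3.
So cell 5 is D#3 F#3 A3 G#3.

D#3 F#3 A3 G#3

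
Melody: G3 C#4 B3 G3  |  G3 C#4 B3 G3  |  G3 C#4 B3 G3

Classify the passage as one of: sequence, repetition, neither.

Each 4-note cell is identical (G3 C#4 B3 G3), restated at the same pitch.

repetition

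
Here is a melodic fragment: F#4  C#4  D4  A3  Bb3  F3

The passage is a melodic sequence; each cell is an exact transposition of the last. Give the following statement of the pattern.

Gb3 Db3

The 2-note cells begin on F#4, D4, Bb3 — each down a 3rd from the last.
From Gb3 the exact shape gives Gb3 Db3.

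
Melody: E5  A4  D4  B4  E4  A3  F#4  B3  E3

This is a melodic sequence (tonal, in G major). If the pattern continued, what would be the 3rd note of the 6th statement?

C2

Grouping in 3s, the 3rd note of each cell is D4, A3, E3.
Extending down a 4th: B2 → F#2 → C2.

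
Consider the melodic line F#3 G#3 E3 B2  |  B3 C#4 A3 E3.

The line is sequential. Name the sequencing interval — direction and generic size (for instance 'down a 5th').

up a 4th

The 4-note cells begin on F#3, B3 — each up a 4th from the last.
F#3 to B3 is up a 4th.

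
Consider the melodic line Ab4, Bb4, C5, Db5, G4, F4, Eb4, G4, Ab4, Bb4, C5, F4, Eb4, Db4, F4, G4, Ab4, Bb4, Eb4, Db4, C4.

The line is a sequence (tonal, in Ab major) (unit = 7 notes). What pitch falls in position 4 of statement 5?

With 7-note cells, note 4 of each statement runs Db5, C5, Bb4.
Each moves down a 2nd. Continuing: Ab4 → G4.

G4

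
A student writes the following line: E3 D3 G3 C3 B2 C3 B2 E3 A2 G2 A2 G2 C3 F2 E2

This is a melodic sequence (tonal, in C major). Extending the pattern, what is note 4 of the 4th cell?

D2

Grouping in 5s, the 4th note of each cell is C3, A2, F2.
From F2, down a 3rd gives D2.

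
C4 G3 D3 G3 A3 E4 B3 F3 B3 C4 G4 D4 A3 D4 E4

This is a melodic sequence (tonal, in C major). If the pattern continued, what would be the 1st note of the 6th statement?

Grouping in 5s, the 1st note of each cell is C4, E4, G4.
Carrying that up a 3rd forward: B4 → D5 → F5.

F5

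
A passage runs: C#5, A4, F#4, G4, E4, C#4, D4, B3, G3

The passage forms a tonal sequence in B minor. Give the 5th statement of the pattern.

The 3-note cells begin on C#5, G4, D4 — each down a 4th from the last.
Continuing the starts: A3 → E3.
Statement 5 starts on E3 and keeps the same diatonic contour: E3 C#3 A2.

E3 C#3 A2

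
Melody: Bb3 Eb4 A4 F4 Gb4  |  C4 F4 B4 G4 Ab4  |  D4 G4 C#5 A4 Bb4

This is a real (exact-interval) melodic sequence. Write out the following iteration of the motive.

With a 5-note motive the entries are Bb3, C4, D4, each up a 2nd from the previous.
From E4 the exact shape gives E4 A4 D#5 B4 C5.

E4 A4 D#5 B4 C5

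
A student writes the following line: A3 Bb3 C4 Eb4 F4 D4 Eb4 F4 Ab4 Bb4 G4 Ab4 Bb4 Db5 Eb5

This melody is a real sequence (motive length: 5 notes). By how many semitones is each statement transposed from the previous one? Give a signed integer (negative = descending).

5

Taking 5-note groups, the heads are A3, D4, G4: the pattern moves up a 4th.
Counting half-steps from A3 to D4: 5.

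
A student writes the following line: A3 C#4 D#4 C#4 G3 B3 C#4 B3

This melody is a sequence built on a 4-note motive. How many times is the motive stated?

8 notes in groups of 4 gives 8/4 = 2 statements.
Starts: A3, G3 — each down a 2nd.

2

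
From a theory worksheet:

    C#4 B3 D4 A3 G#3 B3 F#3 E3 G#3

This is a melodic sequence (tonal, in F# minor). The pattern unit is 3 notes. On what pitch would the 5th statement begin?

Taking 3-note groups, the heads are C#4, A3, F#3: the pattern moves down a 3rd.
Extending the heads down a 3rd: D3 → B2.

B2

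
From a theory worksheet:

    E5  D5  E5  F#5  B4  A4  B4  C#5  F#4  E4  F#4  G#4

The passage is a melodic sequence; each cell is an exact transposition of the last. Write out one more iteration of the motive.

C#4 B3 C#4 D#4

With a 4-note motive the entries are E5, B4, F#4, each down a 4th from the previous.
So cell 4 is C#4 B3 C#4 D#4.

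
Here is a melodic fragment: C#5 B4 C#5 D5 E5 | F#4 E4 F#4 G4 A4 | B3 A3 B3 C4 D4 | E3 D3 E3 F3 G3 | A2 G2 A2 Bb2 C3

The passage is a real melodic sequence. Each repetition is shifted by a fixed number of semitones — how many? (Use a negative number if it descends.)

-7

Unit = 5 notes; the statements start on C#5, F#4, B3, E3, A2, moving down a 5th each time.
C#5 to F#4 spans -7 semitones.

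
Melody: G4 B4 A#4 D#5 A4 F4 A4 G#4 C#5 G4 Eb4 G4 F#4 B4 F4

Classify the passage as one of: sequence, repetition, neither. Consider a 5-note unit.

sequence

Each 5-note cell is the previous one transposed down a 2nd.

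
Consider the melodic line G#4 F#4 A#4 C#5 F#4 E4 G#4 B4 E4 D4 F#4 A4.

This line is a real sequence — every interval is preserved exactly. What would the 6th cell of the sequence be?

With a 4-note motive the entries are G#4, F#4, E4, each down a 2nd from the previous.
Continuing the starts: D4 → C4 → Bb3.
Statement 6 starts on Bb3 and keeps the same exact contour: Bb3 Ab3 C4 Eb4.

Bb3 Ab3 C4 Eb4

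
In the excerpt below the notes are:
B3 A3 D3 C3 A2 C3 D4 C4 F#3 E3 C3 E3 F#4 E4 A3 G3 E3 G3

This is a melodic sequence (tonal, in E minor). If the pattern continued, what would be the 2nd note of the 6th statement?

D5

Grouping in 6s, the 2nd note of each cell is A3, C4, E4.
Each moves up a 3rd. Continuing: G4 → B4 → D5.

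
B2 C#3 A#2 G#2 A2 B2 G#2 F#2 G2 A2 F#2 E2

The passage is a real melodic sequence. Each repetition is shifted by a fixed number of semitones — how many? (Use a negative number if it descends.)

-2

Taking 4-note groups, the heads are B2, A2, G2: the pattern moves down a 2nd.
B2→A2 is 45 − 47 = -2 semitones.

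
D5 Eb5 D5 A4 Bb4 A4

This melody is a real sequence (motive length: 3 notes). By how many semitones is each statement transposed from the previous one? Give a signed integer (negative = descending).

-5

The 3-note cells begin on D5, A4 — each down a 4th from the last.
D5 to A4 spans -5 semitones.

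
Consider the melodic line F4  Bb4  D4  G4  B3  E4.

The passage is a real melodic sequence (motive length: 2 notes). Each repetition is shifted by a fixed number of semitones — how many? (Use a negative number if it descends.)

Unit = 2 notes; the statements start on F4, D4, B3, moving down a 3rd each time.
Counting half-steps from F4 to D4: -3.

-3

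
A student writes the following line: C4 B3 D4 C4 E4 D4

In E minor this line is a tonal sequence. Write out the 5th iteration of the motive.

Unit = 2 notes; the statements start on C4, D4, E4, moving up a 2nd each time.
Carrying on: F#4 → G4.
Statement 5 starts on G4 and keeps the same diatonic contour: G4 F#4.

G4 F#4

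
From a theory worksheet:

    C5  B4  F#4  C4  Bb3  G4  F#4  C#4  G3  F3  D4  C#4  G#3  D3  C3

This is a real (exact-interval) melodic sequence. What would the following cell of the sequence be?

A3 G#3 D#3 A2 G2

With a 5-note motive the entries are C5, G4, D4, each down a 4th from the previous.
Statement 4 starts on A3 and keeps the same exact contour: A3 G#3 D#3 A2 G2.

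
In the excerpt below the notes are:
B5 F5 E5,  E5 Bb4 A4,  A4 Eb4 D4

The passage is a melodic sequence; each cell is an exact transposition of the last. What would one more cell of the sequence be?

D4 Ab3 G3

Taking 3-note groups, the heads are B5, E5, A4: the pattern moves down a 5th.
From D4 the exact shape gives D4 Ab3 G3.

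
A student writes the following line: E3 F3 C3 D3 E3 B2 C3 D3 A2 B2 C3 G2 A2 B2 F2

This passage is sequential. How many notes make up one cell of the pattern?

3

Try groups of 3 (5 cells in 15 notes):
E3 F3 C3 | D3 E3 B2 | C3 D3 A2 | B2 C3 G2 | A2 B2 F2
Every group is a transposition down a 2nd of the one before; no shorter unit works.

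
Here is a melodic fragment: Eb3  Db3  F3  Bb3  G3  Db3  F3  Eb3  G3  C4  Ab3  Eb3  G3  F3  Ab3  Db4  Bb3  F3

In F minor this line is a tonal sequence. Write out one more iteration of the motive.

Taking 6-note groups, the heads are Eb3, F3, G3: the pattern moves up a 2nd.
From Ab3 the diatonic shape gives Ab3 G3 Bb3 Eb4 C4 G3.

Ab3 G3 Bb3 Eb4 C4 G3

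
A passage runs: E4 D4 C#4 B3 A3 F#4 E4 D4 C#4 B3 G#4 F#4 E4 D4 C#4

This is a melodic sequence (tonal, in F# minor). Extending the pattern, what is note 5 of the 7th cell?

G#4

The unit is 5 notes. Position-5 pitches of the 3 shown cells: A3, B3, C#4.
Carrying that up a 2nd forward: D4 → E4 → F#4 → G#4.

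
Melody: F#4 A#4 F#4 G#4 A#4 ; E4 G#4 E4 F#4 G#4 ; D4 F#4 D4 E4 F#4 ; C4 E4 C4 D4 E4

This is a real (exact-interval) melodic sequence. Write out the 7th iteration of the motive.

Unit = 5 notes; the statements start on F#4, E4, D4, C4, moving down a 2nd each time.
Extending down a 2nd: Bb3 → Ab3 → Gb3.
Statement 7 starts on Gb3 and keeps the same exact contour: Gb3 Bb3 Gb3 Ab3 Bb3.

Gb3 Bb3 Gb3 Ab3 Bb3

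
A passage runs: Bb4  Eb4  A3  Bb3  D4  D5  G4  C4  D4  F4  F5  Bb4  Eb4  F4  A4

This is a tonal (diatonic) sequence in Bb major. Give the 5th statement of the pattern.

C6 F5 Bb4 C5 Eb5

The 5-note cells begin on Bb4, D5, F5 — each up a 3rd from the last.
Continuing the starts: A5 → C6.
From C6 the diatonic shape gives C6 F5 Bb4 C5 Eb5.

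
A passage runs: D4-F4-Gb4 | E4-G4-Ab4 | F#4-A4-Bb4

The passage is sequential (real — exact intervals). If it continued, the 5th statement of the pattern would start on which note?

A#4

Unit = 3 notes; the statements start on D4, E4, F#4, moving up a 2nd each time.
Extending the heads up a 2nd: G#4 → A#4.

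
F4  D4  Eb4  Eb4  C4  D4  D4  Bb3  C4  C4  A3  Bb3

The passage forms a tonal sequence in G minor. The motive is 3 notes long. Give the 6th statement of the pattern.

A3 F3 G3

Taking 3-note groups, the heads are F4, Eb4, D4, C4: the pattern moves down a 2nd.
Carrying on: Bb3 → A3.
Statement 6 starts on A3 and keeps the same diatonic contour: A3 F3 G3.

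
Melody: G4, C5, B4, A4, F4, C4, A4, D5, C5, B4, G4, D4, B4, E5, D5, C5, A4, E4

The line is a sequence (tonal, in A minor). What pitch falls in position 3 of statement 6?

G5

The unit is 6 notes. Position-3 pitches of the 3 shown cells: B4, C5, D5.
Extending up a 2nd: E5 → F5 → G5.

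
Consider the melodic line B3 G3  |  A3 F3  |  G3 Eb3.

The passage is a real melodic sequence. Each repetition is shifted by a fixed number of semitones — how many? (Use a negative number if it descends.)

-2

The 2-note cells begin on B3, A3, G3 — each down a 2nd from the last.
B3 to A3 spans -2 semitones.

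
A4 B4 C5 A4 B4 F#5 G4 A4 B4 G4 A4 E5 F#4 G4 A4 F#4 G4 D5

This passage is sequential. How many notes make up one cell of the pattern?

There are 18 notes; a 6-note unit gives 3 cells:
A4 B4 C5 A4 B4 F#5 | G4 A4 B4 G4 A4 E5 | F#4 G4 A4 F#4 G4 D5
Each cell is the previous one down a 2nd — so the unit is 6 notes.

6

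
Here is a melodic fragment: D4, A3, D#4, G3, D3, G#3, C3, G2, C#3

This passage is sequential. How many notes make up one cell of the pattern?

Try groups of 3 (3 cells in 9 notes):
D4 A3 D#4 | G3 D3 G#3 | C3 G2 C#3
Each cell is the previous one down a 5th — so the unit is 3 notes.

3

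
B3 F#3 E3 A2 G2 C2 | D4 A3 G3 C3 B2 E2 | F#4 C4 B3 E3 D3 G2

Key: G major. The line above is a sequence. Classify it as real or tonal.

tonal

Every note is diatonic to G major.
Cell 1 has -2 semitones from note 4 to 5, but cell 2 has -1 — the interval quality changes while the contour stays the same, which is the hallmark of a tonal sequence.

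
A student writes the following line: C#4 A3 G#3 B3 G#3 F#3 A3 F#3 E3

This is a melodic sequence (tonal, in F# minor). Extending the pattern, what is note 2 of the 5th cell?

D3

The unit is 3 notes. Position-2 pitches of the 3 shown cells: A3, G#3, F#3.
Each moves down a 2nd. Continuing: E3 → D3.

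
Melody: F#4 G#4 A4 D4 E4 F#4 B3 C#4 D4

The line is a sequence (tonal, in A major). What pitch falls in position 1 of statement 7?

The unit is 3 notes. Position-1 pitches of the 3 shown cells: F#4, D4, B3.
Each moves down a 3rd. Continuing: G#3 → E3 → C#3 → A2.

A2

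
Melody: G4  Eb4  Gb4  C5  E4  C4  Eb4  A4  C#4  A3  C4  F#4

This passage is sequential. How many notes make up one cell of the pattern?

4

There are 12 notes; a 4-note unit gives 3 cells:
G4 Eb4 Gb4 C5 | E4 C4 Eb4 A4 | C#4 A3 C4 F#4
Each cell is the previous one down a 3rd — so the unit is 4 notes.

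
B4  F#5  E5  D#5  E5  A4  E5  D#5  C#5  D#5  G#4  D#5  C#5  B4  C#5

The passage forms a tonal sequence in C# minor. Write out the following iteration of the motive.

The 5-note cells begin on B4, A4, G#4 — each down a 2nd from the last.
From F#4 the diatonic shape gives F#4 C#5 B4 A4 B4.

F#4 C#5 B4 A4 B4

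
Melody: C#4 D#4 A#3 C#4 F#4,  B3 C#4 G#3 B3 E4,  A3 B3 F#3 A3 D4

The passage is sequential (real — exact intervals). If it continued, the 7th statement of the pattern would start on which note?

With a 5-note motive the entries are C#4, B3, A3, each down a 2nd from the previous.
Continuing: G3 → F3 → Eb3 → Db3. Statement 7 starts on Db3.

Db3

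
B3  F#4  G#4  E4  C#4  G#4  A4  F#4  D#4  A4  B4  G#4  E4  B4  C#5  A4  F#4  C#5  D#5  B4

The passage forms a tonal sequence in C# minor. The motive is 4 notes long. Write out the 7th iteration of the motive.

The 4-note cells begin on B3, C#4, D#4, E4, F#4 — each up a 2nd from the last.
Carrying on: G#4 → A4.
Statement 7 starts on A4 and keeps the same diatonic contour: A4 E5 F#5 D#5.

A4 E5 F#5 D#5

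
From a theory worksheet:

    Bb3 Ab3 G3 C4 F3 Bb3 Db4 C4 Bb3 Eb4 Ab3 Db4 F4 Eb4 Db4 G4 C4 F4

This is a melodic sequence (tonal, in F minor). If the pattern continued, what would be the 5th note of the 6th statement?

Grouping in 6s, the 5th note of each cell is F3, Ab3, C4.
Extending up a 3rd: Eb4 → G4 → Bb4.

Bb4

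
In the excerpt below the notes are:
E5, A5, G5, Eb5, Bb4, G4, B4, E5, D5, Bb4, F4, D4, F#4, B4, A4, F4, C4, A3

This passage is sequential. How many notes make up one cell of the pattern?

18 notes total. Splitting into 3 groups of 6:
E5 A5 G5 Eb5 Bb4 G4 | B4 E5 D5 Bb4 F4 D4 | F#4 B4 A4 F4 C4 A3
Each cell is the previous one down a 4th — so the unit is 6 notes.

6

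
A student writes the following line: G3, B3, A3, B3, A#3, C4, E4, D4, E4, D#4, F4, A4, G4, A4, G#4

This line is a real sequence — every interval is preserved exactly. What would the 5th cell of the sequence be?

Eb5 G5 F5 G5 F#5

Unit = 5 notes; the statements start on G3, C4, F4, moving up a 4th each time.
Continuing the starts: Bb4 → Eb5.
So cell 5 is Eb5 G5 F5 G5 F#5.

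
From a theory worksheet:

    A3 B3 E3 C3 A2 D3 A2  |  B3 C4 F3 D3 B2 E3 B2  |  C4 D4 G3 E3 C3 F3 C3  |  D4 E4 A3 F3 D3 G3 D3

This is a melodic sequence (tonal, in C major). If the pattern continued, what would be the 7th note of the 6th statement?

F3

With 7-note cells, note 7 of each statement runs A2, B2, C3, D3.
Each moves up a 2nd. Continuing: E3 → F3.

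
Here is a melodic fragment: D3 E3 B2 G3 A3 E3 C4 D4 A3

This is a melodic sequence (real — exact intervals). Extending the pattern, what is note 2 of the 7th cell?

Bb5

With 3-note cells, note 2 of each statement runs E3, A3, D4.
Each moves up a 4th. Continuing: G4 → C5 → F5 → Bb5.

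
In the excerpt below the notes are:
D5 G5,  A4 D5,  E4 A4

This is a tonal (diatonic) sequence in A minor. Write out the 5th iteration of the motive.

F3 B3

Taking 2-note groups, the heads are D5, A4, E4: the pattern moves down a 4th.
Continuing the starts: B3 → F3.
From F3 the diatonic shape gives F3 B3.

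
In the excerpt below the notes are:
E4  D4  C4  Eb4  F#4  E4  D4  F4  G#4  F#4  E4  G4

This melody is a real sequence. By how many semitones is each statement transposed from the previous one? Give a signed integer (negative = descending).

2

With a 4-note motive the entries are E4, F#4, G#4, each up a 2nd from the previous.
Counting half-steps from E4 to F#4: 2.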